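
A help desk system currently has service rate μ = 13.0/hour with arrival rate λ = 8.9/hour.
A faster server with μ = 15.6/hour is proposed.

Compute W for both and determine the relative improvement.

System 1: ρ₁ = 8.9/13.0 = 0.6846, W₁ = 1/(13.0-8.9) = 0.24390
System 2: ρ₂ = 8.9/15.6 = 0.5705, W₂ = 1/(15.6-8.9) = 0.14925
Improvement: (W₁-W₂)/W₁ = (0.24390-0.14925)/0.24390 = 38.81%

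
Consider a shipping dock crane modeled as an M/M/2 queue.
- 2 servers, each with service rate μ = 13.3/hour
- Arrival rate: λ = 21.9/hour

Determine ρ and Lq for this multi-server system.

Traffic intensity: ρ = λ/(cμ) = 21.9/(2×13.3) = 0.8233
Since ρ = 0.8233 < 1, system is stable.
Offered load a = λ/μ = cρ = 21.9/13.3 = 1.6466
P₀ = [ Σₙ₌₀^1 aⁿ/n! + a^2/(2!(1-ρ)) ]⁻¹
Σ = a^0/0! + a^1/1! = 1.0000 + 1.6466 = 2.6466
a^2/(2!(1-ρ)) = 2.7113/(2 × 0.17669) = 7.6725
P₀ = 1/(2.6466 + 7.6725) = 0.09691
Lq = P₀·a^2·ρ / (2!(1-ρ)²) = 0.09691 × 2.7113 × 0.8233 / (2 × 0.03122) = 3.4645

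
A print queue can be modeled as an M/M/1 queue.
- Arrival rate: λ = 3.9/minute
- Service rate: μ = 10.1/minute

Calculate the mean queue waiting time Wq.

First, compute utilization: ρ = λ/μ = 3.9/10.1 = 0.3861
For M/M/1: Wq = λ/(μ(μ-λ))
Wq = 3.9/(10.1 × (10.1-3.9))
Wq = 3.9/(10.1 × 6.20)
Wq = 0.06228 minutes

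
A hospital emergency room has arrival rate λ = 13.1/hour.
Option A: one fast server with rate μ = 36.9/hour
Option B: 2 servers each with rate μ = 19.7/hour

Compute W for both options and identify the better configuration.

Option A: single server μ = 36.9 (M/M/1)
  ρ_A = 13.1/36.9 = 0.3550
  W_A = 1/(μ-λ) = 1/(36.9-13.1) = 1/23.80 = 0.04202

Option B: 2 servers μ = 19.7 (M/M/2)
  ρ_B = λ/(cμ) = 13.1/(2×19.7) = 0.3325
  Offered load a = λ/μ = cρ = 13.1/19.7 = 0.6650
  P₀ = [ Σₙ₌₀^1 aⁿ/n! + a^2/(2!(1-ρ)) ]⁻¹
  Σ = a^0/0! + a^1/1! = 1.0000 + 0.6650 = 1.6650
  a^2/(2!(1-ρ)) = 0.4422/(2 × 0.6675) = 0.3312
  P₀ = 1/(1.6650 + 0.3312) = 0.5010
  Lq = P₀·a^2·ρ / (2!(1-ρ)²) = 0.50095 × 0.44219 × 0.33249 / (2 × 0.44557) = 0.08265
  Wq_B = Lq/λ = 0.08265/13.1 = 0.006309
  W_B = Wq_B + 1/μ = 0.006309 + 0.05076 = 0.05707

Since W_A = 0.04202 < W_B = 0.05707, Option A (single fast server) has the shorter time in system.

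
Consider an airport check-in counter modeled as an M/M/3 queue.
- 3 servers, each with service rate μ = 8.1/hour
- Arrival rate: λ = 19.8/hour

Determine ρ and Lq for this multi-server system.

Traffic intensity: ρ = λ/(cμ) = 19.8/(3×8.1) = 0.8148
Since ρ = 0.8148 < 1, system is stable.
Offered load a = λ/μ = cρ = 19.8/8.1 = 2.4444
P₀ = [ Σₙ₌₀^2 aⁿ/n! + a^3/(3!(1-ρ)) ]⁻¹
Σ = a^0/0! + a^1/1! + a^2/2! = 1.0000 + 2.4444 + 2.9877 = 6.4321
a^3/(3!(1-ρ)) = 14.6063/(6 × 0.185185) = 13.1457
P₀ = 1/(6.4321 + 13.1457) = 0.05108
Lq = P₀·a^3·ρ / (3!(1-ρ)²) = 0.0510783 × 14.6063 × 0.814815 / (6 × 0.0342936) = 2.9544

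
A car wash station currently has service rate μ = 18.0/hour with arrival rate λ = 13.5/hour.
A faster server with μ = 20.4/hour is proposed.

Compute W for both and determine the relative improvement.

System 1: ρ₁ = 13.5/18.0 = 0.7500, W₁ = 1/(18.0-13.5) = 0.22222
System 2: ρ₂ = 13.5/20.4 = 0.6618, W₂ = 1/(20.4-13.5) = 0.14493
Improvement: (W₁-W₂)/W₁ = (0.22222-0.14493)/0.22222 = 34.78%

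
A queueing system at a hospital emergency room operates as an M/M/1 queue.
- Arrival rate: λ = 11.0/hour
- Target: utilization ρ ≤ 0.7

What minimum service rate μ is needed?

ρ = λ/μ, so μ = λ/ρ
μ ≥ 11.0/0.7 = 15.7143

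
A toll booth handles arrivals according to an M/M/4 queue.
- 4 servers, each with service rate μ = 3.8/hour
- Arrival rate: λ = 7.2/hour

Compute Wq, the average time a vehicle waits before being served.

Traffic intensity: ρ = λ/(cμ) = 7.2/(4×3.8) = 0.4737
Since ρ = 0.4737 < 1, system is stable.
Offered load a = λ/μ = cρ = 7.2/3.8 = 1.8947
P₀ = [ Σₙ₌₀^3 aⁿ/n! + a^4/(4!(1-ρ)) ]⁻¹
Σ = a^0/0! + a^1/1! + a^2/2! + a^3/3! = 1.0000 + 1.8947 + 1.7950 + 1.1337 = 5.8234
a^4/(4!(1-ρ)) = 12.8883/(24 × 0.52632) = 1.0203
P₀ = 1/(5.8234 + 1.0203) = 0.1461
Lq = P₀·a^4·ρ / (4!(1-ρ)²) = 0.1461 × 12.8883 × 0.4737 / (24 × 0.2770) = 0.1342
Wq = Lq/λ = 0.1342/7.2 = 0.01864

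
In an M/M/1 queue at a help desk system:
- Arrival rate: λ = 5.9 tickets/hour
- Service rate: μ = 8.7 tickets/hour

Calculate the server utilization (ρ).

Server utilization: ρ = λ/μ
ρ = 5.9/8.7 = 0.6782
The server is busy 67.82% of the time.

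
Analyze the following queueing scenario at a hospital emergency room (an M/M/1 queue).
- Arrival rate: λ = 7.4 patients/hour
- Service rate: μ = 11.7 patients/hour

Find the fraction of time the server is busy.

Server utilization: ρ = λ/μ
ρ = 7.4/11.7 = 0.6325
The server is busy 63.25% of the time.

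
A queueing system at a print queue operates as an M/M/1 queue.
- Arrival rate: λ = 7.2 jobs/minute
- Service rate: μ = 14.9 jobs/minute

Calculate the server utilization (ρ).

Server utilization: ρ = λ/μ
ρ = 7.2/14.9 = 0.4832
The server is busy 48.32% of the time.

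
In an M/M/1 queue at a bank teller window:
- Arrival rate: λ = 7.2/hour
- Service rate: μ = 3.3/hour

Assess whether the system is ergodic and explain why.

Stability requires ρ = λ/(cμ) < 1
ρ = 7.2/(1 × 3.3) = 7.2/3.30 = 2.1818
Since 2.1818 ≥ 1, the system is UNSTABLE.
Queue grows without bound. Need μ > λ = 7.2.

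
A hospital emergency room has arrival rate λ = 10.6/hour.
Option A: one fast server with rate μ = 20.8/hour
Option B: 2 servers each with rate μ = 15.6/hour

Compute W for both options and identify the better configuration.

Option A: single server μ = 20.8 (M/M/1)
  ρ_A = 10.6/20.8 = 0.5096
  W_A = 1/(μ-λ) = 1/(20.8-10.6) = 1/10.20 = 0.09804

Option B: 2 servers μ = 15.6 (M/M/2)
  ρ_B = λ/(cμ) = 10.6/(2×15.6) = 0.3397
  Offered load a = λ/μ = cρ = 10.6/15.6 = 0.6795
  P₀ = [ Σₙ₌₀^1 aⁿ/n! + a^2/(2!(1-ρ)) ]⁻¹
  Σ = a^0/0! + a^1/1! = 1.0000 + 0.6795 = 1.6795
  a^2/(2!(1-ρ)) = 0.4617/(2 × 0.6603) = 0.3496
  P₀ = 1/(1.6795 + 0.3496) = 0.4928
  Lq = P₀·a^2·ρ / (2!(1-ρ)²) = 0.4928 × 0.4617 × 0.3397 / (2 × 0.4359) = 0.08866
  Wq_B = Lq/λ = 0.088664/10.6 = 0.008365
  W_B = Wq_B + 1/μ = 0.008365 + 0.06410 = 0.07247

Since W_B = 0.07247 < W_A = 0.09804, Option B (multiple servers) has the shorter time in system.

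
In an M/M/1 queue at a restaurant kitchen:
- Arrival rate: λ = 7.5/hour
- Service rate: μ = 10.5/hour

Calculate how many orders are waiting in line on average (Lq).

ρ = λ/μ = 7.5/10.5 = 0.7143
For M/M/1: Lq = λ²/(μ(μ-λ))
Lq = 56.25/(10.5 × 3.00)
Lq = 1.7857 orders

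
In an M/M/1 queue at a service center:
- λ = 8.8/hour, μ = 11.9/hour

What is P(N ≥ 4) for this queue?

ρ = λ/μ = 8.8/11.9 = 0.739496
P(N ≥ n) = ρⁿ
P(N ≥ 4) = 0.739496^4
P(N ≥ 4) = 0.2990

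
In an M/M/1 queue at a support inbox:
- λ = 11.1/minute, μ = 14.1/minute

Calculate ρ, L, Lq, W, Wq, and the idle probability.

Step 1: ρ = λ/μ = 11.1/14.1 = 0.7872
Step 2: L = λ/(μ-λ) = 11.1/3.00 = 3.7000
Step 3: Lq = λ²/(μ(μ-λ)) = 123.21/(14.1×3.00) = 2.9128
Step 4: W = 1/(μ-λ) = 1/3.00 = 0.33333
Step 5: Wq = λ/(μ(μ-λ)) = 11.1/(14.1×3.00) = 0.2624
Step 6: P(0) = 1-ρ = 0.2128
Verify: L = λW = 11.1×0.33333 = 3.7000 ✔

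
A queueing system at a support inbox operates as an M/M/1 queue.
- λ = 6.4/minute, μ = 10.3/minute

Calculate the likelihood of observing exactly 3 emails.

ρ = λ/μ = 6.4/10.3 = 0.6214
P(n) = (1-ρ)ρⁿ
P(3) = (1-0.6214) × 0.6214^3
P(3) = 0.378600 × 0.239946
P(3) = 0.09084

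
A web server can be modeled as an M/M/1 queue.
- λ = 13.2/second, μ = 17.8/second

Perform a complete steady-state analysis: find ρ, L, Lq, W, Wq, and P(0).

Step 1: ρ = λ/μ = 13.2/17.8 = 0.7416
Step 2: L = λ/(μ-λ) = 13.2/4.60 = 2.8696
Step 3: Lq = λ²/(μ(μ-λ)) = 174.24/(17.8×4.60) = 2.1280
Step 4: W = 1/(μ-λ) = 1/4.60 = 0.217391
Step 5: Wq = λ/(μ(μ-λ)) = 13.2/(17.8×4.60) = 0.1612
Step 6: P(0) = 1-ρ = 0.2584
Verify: L = λW = 13.2×0.217391 = 2.8696 ✔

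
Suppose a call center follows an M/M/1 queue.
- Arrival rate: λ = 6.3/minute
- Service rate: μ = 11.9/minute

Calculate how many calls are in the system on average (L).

ρ = λ/μ = 6.3/11.9 = 0.5294
For M/M/1: L = λ/(μ-λ)
L = 6.3/(11.9-6.3) = 6.3/5.60
L = 1.1250 calls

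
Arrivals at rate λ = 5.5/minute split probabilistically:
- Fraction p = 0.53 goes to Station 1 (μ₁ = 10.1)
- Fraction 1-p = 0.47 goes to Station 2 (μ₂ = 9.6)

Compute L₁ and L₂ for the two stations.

Effective rates: λ₁ = 5.5×0.53 = 2.915, λ₂ = 5.5×0.47 = 2.585
Station 1: ρ₁ = 2.915/10.1 = 0.2886, L₁ = ρ₁/(1-ρ₁) = 0.2886/(1-0.2886) = 0.4057
Station 2: ρ₂ = 2.585/9.6 = 0.26927, L₂ = ρ₂/(1-ρ₂) = 0.26927/(1-0.26927) = 0.3685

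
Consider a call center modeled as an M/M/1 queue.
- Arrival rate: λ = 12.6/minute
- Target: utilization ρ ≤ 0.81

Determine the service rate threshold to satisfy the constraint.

ρ = λ/μ, so μ = λ/ρ
μ ≥ 12.6/0.81 = 15.5556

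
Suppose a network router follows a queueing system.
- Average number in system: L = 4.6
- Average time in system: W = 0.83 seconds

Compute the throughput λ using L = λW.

Little's Law: L = λW, so λ = L/W
λ = 4.6/0.83 = 5.5422 packets/second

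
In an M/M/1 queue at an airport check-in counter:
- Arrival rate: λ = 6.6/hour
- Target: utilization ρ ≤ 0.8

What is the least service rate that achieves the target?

ρ = λ/μ, so μ = λ/ρ
μ ≥ 6.6/0.8 = 8.2500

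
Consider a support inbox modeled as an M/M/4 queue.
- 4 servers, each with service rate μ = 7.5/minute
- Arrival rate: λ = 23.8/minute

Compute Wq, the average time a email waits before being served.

Traffic intensity: ρ = λ/(cμ) = 23.8/(4×7.5) = 0.7933
Since ρ = 0.7933 < 1, system is stable.
Offered load a = λ/μ = cρ = 23.8/7.5 = 3.1733
P₀ = [ Σₙ₌₀^3 aⁿ/n! + a^4/(4!(1-ρ)) ]⁻¹
Σ = a^0/0! + a^1/1! + a^2/2! + a^3/3! = 1.00000 + 3.17333 + 5.03502 + 5.32593 = 14.5343
a^4/(4!(1-ρ)) = 101.4058/(24 × 0.206667) = 20.4447
P₀ = 1/(14.5343 + 20.4447) = 0.02859
Lq = P₀·a^4·ρ / (4!(1-ρ)²) = 0.02859 × 101.4058 × 0.7933 / (24 × 0.04271) = 2.2437
Wq = Lq/λ = 2.2437/23.8 = 0.09427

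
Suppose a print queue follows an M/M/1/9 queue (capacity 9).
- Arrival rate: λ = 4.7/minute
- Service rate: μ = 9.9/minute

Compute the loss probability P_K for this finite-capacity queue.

ρ = λ/μ = 4.7/9.9 = 0.47475
P₀ = (1-ρ)/(1-ρ^(K+1)) = (1-0.47475)/(1-0.47475^10) = 0.52525/0.99942 = 0.5256
P_K = P₀×ρ^K = 0.5256 × 0.47475^9 = 0.5256 × 0.001225 = 0.0006439
Blocking probability = 0.06439%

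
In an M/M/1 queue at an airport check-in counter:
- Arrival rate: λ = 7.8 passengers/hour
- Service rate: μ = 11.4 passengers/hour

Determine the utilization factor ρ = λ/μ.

Server utilization: ρ = λ/μ
ρ = 7.8/11.4 = 0.6842
The server is busy 68.42% of the time.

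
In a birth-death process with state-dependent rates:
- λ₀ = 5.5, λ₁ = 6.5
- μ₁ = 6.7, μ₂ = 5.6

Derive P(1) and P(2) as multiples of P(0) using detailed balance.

Balance equations:
State 0: λ₀P₀ = μ₁P₁ → P₁ = (λ₀/μ₁)P₀ = (5.5/6.7)P₀ = 0.8209P₀
State 1: P₂ = (λ₀λ₁)/(μ₁μ₂)P₀ = (5.5×6.5)/(6.7×5.6)P₀ = 0.9528P₀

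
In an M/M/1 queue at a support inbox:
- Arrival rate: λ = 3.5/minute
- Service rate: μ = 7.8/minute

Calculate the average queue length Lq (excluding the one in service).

ρ = λ/μ = 3.5/7.8 = 0.4487
For M/M/1: Lq = λ²/(μ(μ-λ))
Lq = 12.25/(7.8 × 4.30)
Lq = 0.3652 emails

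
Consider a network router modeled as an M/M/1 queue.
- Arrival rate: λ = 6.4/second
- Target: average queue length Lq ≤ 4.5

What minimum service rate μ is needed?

For M/M/1: Lq = λ²/(μ(μ-λ))
Need Lq ≤ 4.5, i.e. μ(μ-λ) ≥ λ²/4.5
μ² - 6.4μ - 40.96/4.5 ≥ 0  →  μ² - 6.4μ - 9.10222 ≥ 0
Quadratic formula (positive root): μ = [λ + √(λ² + 4×9.10222)]/2
Discriminant: 40.96 + 4×9.10222 = 77.3689, √77.3689 = 8.7960
μ ≥ (6.4 + 8.7960)/2 = 7.5980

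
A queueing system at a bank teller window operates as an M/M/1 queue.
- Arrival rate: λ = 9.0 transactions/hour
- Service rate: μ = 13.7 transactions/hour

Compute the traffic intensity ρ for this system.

Server utilization: ρ = λ/μ
ρ = 9.0/13.7 = 0.6569
The server is busy 65.69% of the time.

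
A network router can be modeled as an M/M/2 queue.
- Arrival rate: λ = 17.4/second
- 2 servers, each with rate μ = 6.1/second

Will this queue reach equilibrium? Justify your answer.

Stability requires ρ = λ/(cμ) < 1
ρ = 17.4/(2 × 6.1) = 17.4/12.20 = 1.4262
Since 1.4262 ≥ 1, the system is UNSTABLE.
Need c > λ/μ = 17.4/6.1 = 2.85.
Minimum servers needed: c = 3.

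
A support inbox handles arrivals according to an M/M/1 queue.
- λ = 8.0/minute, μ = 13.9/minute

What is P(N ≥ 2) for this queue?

ρ = λ/μ = 8.0/13.9 = 0.5755
P(N ≥ n) = ρⁿ
P(N ≥ 2) = 0.5755^2
P(N ≥ 2) = 0.3312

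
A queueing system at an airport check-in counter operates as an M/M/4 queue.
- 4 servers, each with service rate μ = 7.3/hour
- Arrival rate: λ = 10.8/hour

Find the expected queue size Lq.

Traffic intensity: ρ = λ/(cμ) = 10.8/(4×7.3) = 0.3699
Since ρ = 0.3699 < 1, system is stable.
Offered load a = λ/μ = cρ = 10.8/7.3 = 1.4795
P₀ = [ Σₙ₌₀^3 aⁿ/n! + a^4/(4!(1-ρ)) ]⁻¹
Σ = a^0/0! + a^1/1! + a^2/2! + a^3/3! = 1.00000 + 1.47945 + 1.09439 + 0.539699 = 4.1135
a^4/(4!(1-ρ)) = 4.7908/(24 × 0.6301) = 0.3168
P₀ = 1/(4.1135 + 0.3168) = 0.2257
Lq = P₀·a^4·ρ / (4!(1-ρ)²) = 0.2257 × 4.7908 × 0.3699 / (24 × 0.3971) = 0.04197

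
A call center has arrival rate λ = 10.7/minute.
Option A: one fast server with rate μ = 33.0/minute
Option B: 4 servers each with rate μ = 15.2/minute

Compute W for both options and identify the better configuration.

Option A: single server μ = 33.0 (M/M/1)
  ρ_A = 10.7/33.0 = 0.3242
  W_A = 1/(μ-λ) = 1/(33.0-10.7) = 1/22.30 = 0.04484

Option B: 4 servers μ = 15.2 (M/M/4)
  ρ_B = λ/(cμ) = 10.7/(4×15.2) = 0.1760
  Offered load a = λ/μ = cρ = 10.7/15.2 = 0.7039
  P₀ = [ Σₙ₌₀^3 aⁿ/n! + a^4/(4!(1-ρ)) ]⁻¹
  Σ = a^0/0! + a^1/1! + a^2/2! + a^3/3! = 1.0000 + 0.70395 + 0.24777 + 0.058139 = 2.0099
  a^4/(4!(1-ρ)) = 0.2456/(24 × 0.8240) = 0.01242
  P₀ = 1/(2.0099 + 0.01242) = 0.4945
  Lq = P₀·a^4·ρ / (4!(1-ρ)²) = 0.49449 × 0.24556 × 0.17599 / (24 × 0.67900) = 0.001311
  Wq_B = Lq/λ = 0.0013114/10.7 = 0.0001226
  W_B = Wq_B + 1/μ = 0.0001226 + 0.06579 = 0.06591

Since W_A = 0.04484 < W_B = 0.06591, Option A (single fast server) has the shorter time in system.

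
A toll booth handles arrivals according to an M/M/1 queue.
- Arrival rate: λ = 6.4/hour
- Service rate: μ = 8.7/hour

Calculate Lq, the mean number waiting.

ρ = λ/μ = 6.4/8.7 = 0.7356
For M/M/1: Lq = λ²/(μ(μ-λ))
Lq = 40.96/(8.7 × 2.30)
Lq = 2.0470 vehicles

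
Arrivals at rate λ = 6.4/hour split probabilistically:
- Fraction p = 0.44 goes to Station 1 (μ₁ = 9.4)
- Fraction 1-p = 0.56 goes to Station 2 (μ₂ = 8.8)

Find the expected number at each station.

Effective rates: λ₁ = 6.4×0.44 = 2.816, λ₂ = 6.4×0.56 = 3.584
Station 1: ρ₁ = 2.816/9.4 = 0.29957, L₁ = ρ₁/(1-ρ₁) = 0.29957/(1-0.29957) = 0.4277
Station 2: ρ₂ = 3.584/8.8 = 0.40727, L₂ = ρ₂/(1-ρ₂) = 0.40727/(1-0.40727) = 0.6871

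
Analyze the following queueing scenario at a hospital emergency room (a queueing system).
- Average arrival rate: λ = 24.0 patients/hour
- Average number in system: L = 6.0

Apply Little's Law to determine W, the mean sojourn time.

Little's Law: L = λW, so W = L/λ
W = 6.0/24.0 = 0.2500 hours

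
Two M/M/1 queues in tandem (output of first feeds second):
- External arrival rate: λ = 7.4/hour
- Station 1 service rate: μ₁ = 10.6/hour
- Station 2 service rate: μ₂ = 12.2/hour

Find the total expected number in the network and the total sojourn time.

By Jackson's theorem, each station behaves as independent M/M/1.
Station 1: ρ₁ = 7.4/10.6 = 0.6981, L₁ = ρ₁/(1-ρ₁) = λ/(μ₁-λ) = 7.4/3.20 = 2.3125
Station 2: ρ₂ = 7.4/12.2 = 0.6066, L₂ = ρ₂/(1-ρ₂) = λ/(μ₂-λ) = 7.4/4.80 = 1.5417
Total: L = L₁ + L₂ = 2.3125 + 1.5417 = 3.8542
W = L/λ = 3.8542/7.4 = 0.5208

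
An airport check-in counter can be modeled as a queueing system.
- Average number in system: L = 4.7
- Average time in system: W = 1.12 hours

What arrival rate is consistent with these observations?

Little's Law: L = λW, so λ = L/W
λ = 4.7/1.12 = 4.1964 passengers/hour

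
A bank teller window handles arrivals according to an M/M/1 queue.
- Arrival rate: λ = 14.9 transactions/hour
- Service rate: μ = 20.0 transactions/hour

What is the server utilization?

Server utilization: ρ = λ/μ
ρ = 14.9/20.0 = 0.7450
The server is busy 74.50% of the time.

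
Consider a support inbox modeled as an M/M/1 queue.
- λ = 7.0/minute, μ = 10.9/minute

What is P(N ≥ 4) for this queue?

ρ = λ/μ = 7.0/10.9 = 0.6422
P(N ≥ n) = ρⁿ
P(N ≥ 4) = 0.6422^4
P(N ≥ 4) = 0.1701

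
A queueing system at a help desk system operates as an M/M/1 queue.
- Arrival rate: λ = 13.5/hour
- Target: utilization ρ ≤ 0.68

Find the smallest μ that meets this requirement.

ρ = λ/μ, so μ = λ/ρ
μ ≥ 13.5/0.68 = 19.8529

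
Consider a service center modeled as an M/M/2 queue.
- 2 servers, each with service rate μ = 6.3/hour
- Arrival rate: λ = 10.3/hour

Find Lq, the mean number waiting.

Traffic intensity: ρ = λ/(cμ) = 10.3/(2×6.3) = 0.8175
Since ρ = 0.8175 < 1, system is stable.
Offered load a = λ/μ = cρ = 10.3/6.3 = 1.6349
P₀ = [ Σₙ₌₀^1 aⁿ/n! + a^2/(2!(1-ρ)) ]⁻¹
Σ = a^0/0! + a^1/1! = 1.0000 + 1.6349 = 2.6349
a^2/(2!(1-ρ)) = 2.67297/(2 × 0.182540) = 7.3216
P₀ = 1/(2.6349 + 7.3216) = 0.1004
Lq = P₀·a^2·ρ / (2!(1-ρ)²) = 0.100437 × 2.67297 × 0.817460 / (2 × 0.0333207) = 3.2931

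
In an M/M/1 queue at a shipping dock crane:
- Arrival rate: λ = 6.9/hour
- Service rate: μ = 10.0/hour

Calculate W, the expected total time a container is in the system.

First, compute utilization: ρ = λ/μ = 6.9/10.0 = 0.6900
For M/M/1: W = 1/(μ-λ)
W = 1/(10.0-6.9) = 1/3.10
W = 0.3226 hours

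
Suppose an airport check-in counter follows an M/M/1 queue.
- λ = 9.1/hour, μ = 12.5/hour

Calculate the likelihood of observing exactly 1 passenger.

ρ = λ/μ = 9.1/12.5 = 0.7280
P(n) = (1-ρ)ρⁿ
P(1) = (1-0.7280) × 0.7280^1
P(1) = 0.2720 × 0.7280
P(1) = 0.1980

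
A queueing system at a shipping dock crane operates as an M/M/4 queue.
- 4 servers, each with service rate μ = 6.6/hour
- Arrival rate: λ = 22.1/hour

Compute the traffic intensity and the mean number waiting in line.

Traffic intensity: ρ = λ/(cμ) = 22.1/(4×6.6) = 0.8371
Since ρ = 0.8371 < 1, system is stable.
Offered load a = λ/μ = cρ = 22.1/6.6 = 3.3485
P₀ = [ Σₙ₌₀^3 aⁿ/n! + a^4/(4!(1-ρ)) ]⁻¹
Σ = a^0/0! + a^1/1! + a^2/2! + a^3/3! = 1.0000 + 3.3485 + 5.6062 + 6.2574 = 16.2121
a^4/(4!(1-ρ)) = 125.7168/(24 × 0.162879) = 32.1601
P₀ = 1/(16.2121 + 32.1601) = 0.02067
Lq = P₀·a^4·ρ / (4!(1-ρ)²) = 0.0206730 × 125.7168 × 0.837121 / (24 × 0.0265295) = 3.4170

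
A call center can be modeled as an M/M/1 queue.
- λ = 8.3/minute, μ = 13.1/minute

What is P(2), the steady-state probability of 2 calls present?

ρ = λ/μ = 8.3/13.1 = 0.6336
P(n) = (1-ρ)ρⁿ
P(2) = (1-0.6336) × 0.6336^2
P(2) = 0.3664 × 0.4014
P(2) = 0.1471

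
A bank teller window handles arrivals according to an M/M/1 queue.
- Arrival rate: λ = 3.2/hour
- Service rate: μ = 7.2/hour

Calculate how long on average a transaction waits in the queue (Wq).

First, compute utilization: ρ = λ/μ = 3.2/7.2 = 0.4444
For M/M/1: Wq = λ/(μ(μ-λ))
Wq = 3.2/(7.2 × (7.2-3.2))
Wq = 3.2/(7.2 × 4.00)
Wq = 0.1111 hours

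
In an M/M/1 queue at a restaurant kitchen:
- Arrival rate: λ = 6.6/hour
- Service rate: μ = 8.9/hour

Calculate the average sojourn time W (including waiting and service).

First, compute utilization: ρ = λ/μ = 6.6/8.9 = 0.7416
For M/M/1: W = 1/(μ-λ)
W = 1/(8.9-6.6) = 1/2.30
W = 0.4348 hours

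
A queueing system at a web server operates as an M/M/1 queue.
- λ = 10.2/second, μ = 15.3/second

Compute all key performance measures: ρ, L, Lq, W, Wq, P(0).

Step 1: ρ = λ/μ = 10.2/15.3 = 0.6667
Step 2: L = λ/(μ-λ) = 10.2/5.10 = 2.0000
Step 3: Lq = λ²/(μ(μ-λ)) = 104.04/(15.3×5.10) = 1.3333
Step 4: W = 1/(μ-λ) = 1/5.10 = 0.19608
Step 5: Wq = λ/(μ(μ-λ)) = 10.2/(15.3×5.10) = 0.1307
Step 6: P(0) = 1-ρ = 0.3333
Verify: L = λW = 10.2×0.19608 = 2.0000 ✔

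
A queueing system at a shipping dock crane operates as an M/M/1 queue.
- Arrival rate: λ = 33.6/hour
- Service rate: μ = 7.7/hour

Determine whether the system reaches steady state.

Stability requires ρ = λ/(cμ) < 1
ρ = 33.6/(1 × 7.7) = 33.6/7.70 = 4.3636
Since 4.3636 ≥ 1, the system is UNSTABLE.
Queue grows without bound. Need μ > λ = 33.6.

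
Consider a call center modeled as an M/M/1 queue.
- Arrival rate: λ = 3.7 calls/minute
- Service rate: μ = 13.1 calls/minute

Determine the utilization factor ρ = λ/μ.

Server utilization: ρ = λ/μ
ρ = 3.7/13.1 = 0.2824
The server is busy 28.24% of the time.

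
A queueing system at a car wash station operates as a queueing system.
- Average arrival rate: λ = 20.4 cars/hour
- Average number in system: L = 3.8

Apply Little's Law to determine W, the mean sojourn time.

Little's Law: L = λW, so W = L/λ
W = 3.8/20.4 = 0.1863 hours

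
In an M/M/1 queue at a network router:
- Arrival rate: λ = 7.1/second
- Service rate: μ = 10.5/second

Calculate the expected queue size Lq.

ρ = λ/μ = 7.1/10.5 = 0.6762
For M/M/1: Lq = λ²/(μ(μ-λ))
Lq = 50.41/(10.5 × 3.40)
Lq = 1.4120 packets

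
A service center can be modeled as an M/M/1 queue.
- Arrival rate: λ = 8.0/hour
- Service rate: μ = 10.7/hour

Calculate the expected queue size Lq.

ρ = λ/μ = 8.0/10.7 = 0.7477
For M/M/1: Lq = λ²/(μ(μ-λ))
Lq = 64.00/(10.7 × 2.70)
Lq = 2.2153 customers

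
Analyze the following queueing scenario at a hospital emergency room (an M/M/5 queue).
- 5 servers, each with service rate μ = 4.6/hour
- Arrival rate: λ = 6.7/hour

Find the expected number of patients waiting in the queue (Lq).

Traffic intensity: ρ = λ/(cμ) = 6.7/(5×4.6) = 0.2913
Since ρ = 0.2913 < 1, system is stable.
Offered load a = λ/μ = cρ = 6.7/4.6 = 1.4565
P₀ = [ Σₙ₌₀^4 aⁿ/n! + a^5/(5!(1-ρ)) ]⁻¹
Σ = a^0/0! + a^1/1! + a^2/2! + a^3/3! + a^4/4! = 1.00000 + 1.45652 + 1.06073 + 0.514991 + 0.187524 = 4.2198
a^5/(5!(1-ρ)) = 6.5552/(120 × 0.7087) = 0.07708
P₀ = 1/(4.2198 + 0.07708) = 0.2327
Lq = P₀·a^5·ρ / (5!(1-ρ)²) = 0.23273 × 6.5552 × 0.29130 / (120 × 0.50225) = 0.007374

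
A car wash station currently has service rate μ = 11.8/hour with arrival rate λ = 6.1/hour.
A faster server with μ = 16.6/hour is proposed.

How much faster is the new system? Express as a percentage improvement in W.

System 1: ρ₁ = 6.1/11.8 = 0.5169, W₁ = 1/(11.8-6.1) = 0.17544
System 2: ρ₂ = 6.1/16.6 = 0.3675, W₂ = 1/(16.6-6.1) = 0.095238
Improvement: (W₁-W₂)/W₁ = (0.17544-0.095238)/0.17544 = 45.71%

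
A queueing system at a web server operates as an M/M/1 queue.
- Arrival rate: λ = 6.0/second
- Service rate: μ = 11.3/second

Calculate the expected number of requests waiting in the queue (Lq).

ρ = λ/μ = 6.0/11.3 = 0.5310
For M/M/1: Lq = λ²/(μ(μ-λ))
Lq = 36.00/(11.3 × 5.30)
Lq = 0.6011 requests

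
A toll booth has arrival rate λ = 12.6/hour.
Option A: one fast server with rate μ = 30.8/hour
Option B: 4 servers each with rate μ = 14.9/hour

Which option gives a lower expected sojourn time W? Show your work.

Option A: single server μ = 30.8 (M/M/1)
  ρ_A = 12.6/30.8 = 0.4091
  W_A = 1/(μ-λ) = 1/(30.8-12.6) = 1/18.20 = 0.05495

Option B: 4 servers μ = 14.9 (M/M/4)
  ρ_B = λ/(cμ) = 12.6/(4×14.9) = 0.2114
  Offered load a = λ/μ = cρ = 12.6/14.9 = 0.8456
  P₀ = [ Σₙ₌₀^3 aⁿ/n! + a^4/(4!(1-ρ)) ]⁻¹
  Σ = a^0/0! + a^1/1! + a^2/2! + a^3/3! = 1.0000 + 0.8456 + 0.3576 + 0.1008 = 2.3040
  a^4/(4!(1-ρ)) = 0.5114/(24 × 0.7886) = 0.02702
  P₀ = 1/(2.3040 + 0.02702) = 0.4290
  Lq = P₀·a^4·ρ / (4!(1-ρ)²) = 0.4290 × 0.5114 × 0.2114 / (24 × 0.6219) = 0.003107
  Wq_B = Lq/λ = 0.003107/12.6 = 0.0002466
  W_B = Wq_B + 1/μ = 0.0002466 + 0.06711 = 0.06736

Since W_A = 0.05495 < W_B = 0.06736, Option A (single fast server) has the shorter time in system.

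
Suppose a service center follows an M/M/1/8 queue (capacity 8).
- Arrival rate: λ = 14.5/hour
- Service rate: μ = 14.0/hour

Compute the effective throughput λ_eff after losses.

ρ = λ/μ = 14.5/14.0 = 1.035714
P₀ = (1-ρ)/(1-ρ^(K+1)) = (1-1.035714)/(1-1.035714^9) = -0.0357140/-0.371383 = 0.09616
P_K = P₀×ρ^K = 0.09616 × 1.035714^8 = 0.09616 × 1.3241 = 0.1273
λ_eff = λ(1-P_K) = 14.5 × (1 - 0.12733) = 14.5 × 0.87267 = 12.6537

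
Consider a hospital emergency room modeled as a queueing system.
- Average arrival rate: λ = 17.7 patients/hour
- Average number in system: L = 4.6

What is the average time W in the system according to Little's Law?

Little's Law: L = λW, so W = L/λ
W = 4.6/17.7 = 0.2599 hours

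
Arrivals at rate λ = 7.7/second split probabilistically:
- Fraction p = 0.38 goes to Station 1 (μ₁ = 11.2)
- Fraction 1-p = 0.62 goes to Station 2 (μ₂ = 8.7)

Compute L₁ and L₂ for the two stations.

Effective rates: λ₁ = 7.7×0.38 = 2.926, λ₂ = 7.7×0.62 = 4.774
Station 1: ρ₁ = 2.926/11.2 = 0.26125, L₁ = ρ₁/(1-ρ₁) = 0.26125/(1-0.26125) = 0.3536
Station 2: ρ₂ = 4.774/8.7 = 0.54874, L₂ = ρ₂/(1-ρ₂) = 0.54874/(1-0.54874) = 1.2160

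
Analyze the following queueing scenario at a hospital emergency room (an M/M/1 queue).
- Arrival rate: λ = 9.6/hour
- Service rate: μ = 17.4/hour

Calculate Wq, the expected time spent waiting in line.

First, compute utilization: ρ = λ/μ = 9.6/17.4 = 0.5517
For M/M/1: Wq = λ/(μ(μ-λ))
Wq = 9.6/(17.4 × (17.4-9.6))
Wq = 9.6/(17.4 × 7.80)
Wq = 0.07073 hours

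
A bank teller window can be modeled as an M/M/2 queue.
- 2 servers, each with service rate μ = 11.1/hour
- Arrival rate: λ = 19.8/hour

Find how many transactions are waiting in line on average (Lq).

Traffic intensity: ρ = λ/(cμ) = 19.8/(2×11.1) = 0.8919
Since ρ = 0.8919 < 1, system is stable.
Offered load a = λ/μ = cρ = 19.8/11.1 = 1.7838
P₀ = [ Σₙ₌₀^1 aⁿ/n! + a^2/(2!(1-ρ)) ]⁻¹
Σ = a^0/0! + a^1/1! = 1.0000 + 1.7838 = 2.7838
a^2/(2!(1-ρ)) = 3.18188/(2 × 0.108108) = 14.7162
P₀ = 1/(2.7838 + 14.7162) = 0.05714
Lq = P₀·a^2·ρ / (2!(1-ρ)²) = 0.0571429 × 3.18188 × 0.891892 / (2 × 0.0116874) = 6.9376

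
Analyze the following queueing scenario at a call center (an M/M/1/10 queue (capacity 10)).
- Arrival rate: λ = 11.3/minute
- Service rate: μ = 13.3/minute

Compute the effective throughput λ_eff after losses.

ρ = λ/μ = 11.3/13.3 = 0.8496241
P₀ = (1-ρ)/(1-ρ^(K+1)) = (1-0.8496241)/(1-0.8496241^11) = 0.1504/0.8335 = 0.1804
P_K = P₀×ρ^K = 0.1804 × 0.8496241^10 = 0.1804 × 0.1960 = 0.03536
λ_eff = λ(1-P_K) = 11.3 × (1 - 0.03536) = 11.3 × 0.96464 = 10.9004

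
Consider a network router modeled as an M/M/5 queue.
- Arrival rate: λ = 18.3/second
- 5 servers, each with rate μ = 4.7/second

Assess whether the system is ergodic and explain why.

Stability requires ρ = λ/(cμ) < 1
ρ = 18.3/(5 × 4.7) = 18.3/23.50 = 0.7787
Since 0.7787 < 1, the system is STABLE.
The servers are busy 77.87% of the time.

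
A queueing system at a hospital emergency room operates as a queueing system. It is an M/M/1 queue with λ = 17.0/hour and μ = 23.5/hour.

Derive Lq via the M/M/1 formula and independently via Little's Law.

Method 1 (direct): Lq = λ²/(μ(μ-λ)) = 289.00/(23.5 × 6.50) = 1.8920

Method 2 (Little's Law):
W = 1/(μ-λ) = 1/6.50 = 0.153846
Wq = W - 1/μ = 0.153846 - 0.0425532 = 0.111293
Lq = λWq = 17.0 × 0.111293 = 1.8920 ✔ (matches Method 1)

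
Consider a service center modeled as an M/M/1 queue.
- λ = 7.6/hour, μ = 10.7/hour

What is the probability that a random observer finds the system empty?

ρ = λ/μ = 7.6/10.7 = 0.7103
P(0) = 1 - ρ = 1 - 0.7103 = 0.2897
The server is idle 28.97% of the time.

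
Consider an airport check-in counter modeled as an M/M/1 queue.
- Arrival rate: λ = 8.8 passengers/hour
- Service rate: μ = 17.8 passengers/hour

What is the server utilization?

Server utilization: ρ = λ/μ
ρ = 8.8/17.8 = 0.4944
The server is busy 49.44% of the time.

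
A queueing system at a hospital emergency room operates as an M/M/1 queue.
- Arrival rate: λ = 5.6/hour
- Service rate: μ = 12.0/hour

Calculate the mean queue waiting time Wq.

First, compute utilization: ρ = λ/μ = 5.6/12.0 = 0.4667
For M/M/1: Wq = λ/(μ(μ-λ))
Wq = 5.6/(12.0 × (12.0-5.6))
Wq = 5.6/(12.0 × 6.40)
Wq = 0.07292 hours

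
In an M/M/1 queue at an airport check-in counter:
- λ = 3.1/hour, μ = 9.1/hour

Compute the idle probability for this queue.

ρ = λ/μ = 3.1/9.1 = 0.3407
P(0) = 1 - ρ = 1 - 0.3407 = 0.6593
The server is idle 65.93% of the time.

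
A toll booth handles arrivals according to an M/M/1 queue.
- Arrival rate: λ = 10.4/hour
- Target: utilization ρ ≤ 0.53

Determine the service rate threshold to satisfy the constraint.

ρ = λ/μ, so μ = λ/ρ
μ ≥ 10.4/0.53 = 19.6226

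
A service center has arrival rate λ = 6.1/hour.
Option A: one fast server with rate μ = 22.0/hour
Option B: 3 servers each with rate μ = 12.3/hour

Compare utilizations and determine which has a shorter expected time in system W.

Option A: single server μ = 22.0 (M/M/1)
  ρ_A = 6.1/22.0 = 0.2773
  W_A = 1/(μ-λ) = 1/(22.0-6.1) = 1/15.90 = 0.06289

Option B: 3 servers μ = 12.3 (M/M/3)
  ρ_B = λ/(cμ) = 6.1/(3×12.3) = 0.1653
  Offered load a = λ/μ = cρ = 6.1/12.3 = 0.4959
  P₀ = [ Σₙ₌₀^2 aⁿ/n! + a^3/(3!(1-ρ)) ]⁻¹
  Σ = a^0/0! + a^1/1! + a^2/2! = 1.0000 + 0.4959 + 0.1230 = 1.6189
  a^3/(3!(1-ρ)) = 0.1220/(6 × 0.8347) = 0.02436
  P₀ = 1/(1.6189 + 0.02436) = 0.6085
  Lq = P₀·a^3·ρ / (3!(1-ρ)²) = 0.60854 × 0.12198 × 0.16531 / (6 × 0.69670) = 0.002935
  Wq_B = Lq/λ = 0.0029354/6.1 = 0.0004812
  W_B = Wq_B + 1/μ = 0.0004812 + 0.08130 = 0.08178

Since W_A = 0.06289 < W_B = 0.08178, Option A (single fast server) has the shorter time in system.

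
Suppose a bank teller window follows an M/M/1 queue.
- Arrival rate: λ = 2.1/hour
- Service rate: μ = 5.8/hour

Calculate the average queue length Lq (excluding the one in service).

ρ = λ/μ = 2.1/5.8 = 0.3621
For M/M/1: Lq = λ²/(μ(μ-λ))
Lq = 4.41/(5.8 × 3.70)
Lq = 0.2055 transactions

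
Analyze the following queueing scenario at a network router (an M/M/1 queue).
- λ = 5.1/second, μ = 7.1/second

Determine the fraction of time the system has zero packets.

ρ = λ/μ = 5.1/7.1 = 0.7183
P(0) = 1 - ρ = 1 - 0.7183 = 0.2817
The server is idle 28.17% of the time.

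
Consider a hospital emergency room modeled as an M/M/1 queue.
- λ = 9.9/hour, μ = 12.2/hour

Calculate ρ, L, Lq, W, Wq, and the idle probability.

Step 1: ρ = λ/μ = 9.9/12.2 = 0.8115
Step 2: L = λ/(μ-λ) = 9.9/2.30 = 4.3043
Step 3: Lq = λ²/(μ(μ-λ)) = 98.01/(12.2×2.30) = 3.4929
Step 4: W = 1/(μ-λ) = 1/2.30 = 0.43478
Step 5: Wq = λ/(μ(μ-λ)) = 9.9/(12.2×2.30) = 0.3528
Step 6: P(0) = 1-ρ = 0.1885
Verify: L = λW = 9.9×0.43478 = 4.3043 ✔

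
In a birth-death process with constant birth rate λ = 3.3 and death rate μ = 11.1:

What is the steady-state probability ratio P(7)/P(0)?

For constant rates: P(n)/P(0) = (λ/μ)^n
P(7)/P(0) = (3.3/11.1)^7 = 0.2973^7 = 0.0002053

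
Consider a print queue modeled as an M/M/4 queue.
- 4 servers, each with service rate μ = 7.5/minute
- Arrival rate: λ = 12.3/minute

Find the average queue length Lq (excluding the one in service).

Traffic intensity: ρ = λ/(cμ) = 12.3/(4×7.5) = 0.4100
Since ρ = 0.4100 < 1, system is stable.
Offered load a = λ/μ = cρ = 12.3/7.5 = 1.6400
P₀ = [ Σₙ₌₀^3 aⁿ/n! + a^4/(4!(1-ρ)) ]⁻¹
Σ = a^0/0! + a^1/1! + a^2/2! + a^3/3! = 1.0000 + 1.6400 + 1.3448 + 0.7352 = 4.7200
a^4/(4!(1-ρ)) = 7.2339/(24 × 0.5900) = 0.5109
P₀ = 1/(4.7200 + 0.5109) = 0.1912
Lq = P₀·a^4·ρ / (4!(1-ρ)²) = 0.19117 × 7.2339 × 0.41000 / (24 × 0.34810) = 0.06787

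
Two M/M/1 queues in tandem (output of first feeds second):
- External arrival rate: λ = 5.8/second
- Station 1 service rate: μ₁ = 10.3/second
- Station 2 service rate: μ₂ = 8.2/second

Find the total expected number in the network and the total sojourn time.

By Jackson's theorem, each station behaves as independent M/M/1.
Station 1: ρ₁ = 5.8/10.3 = 0.5631, L₁ = ρ₁/(1-ρ₁) = λ/(μ₁-λ) = 5.8/4.50 = 1.2889
Station 2: ρ₂ = 5.8/8.2 = 0.7073, L₂ = ρ₂/(1-ρ₂) = λ/(μ₂-λ) = 5.8/2.40 = 2.4167
Total: L = L₁ + L₂ = 1.2889 + 2.4167 = 3.7056
W = L/λ = 3.7056/5.8 = 0.6389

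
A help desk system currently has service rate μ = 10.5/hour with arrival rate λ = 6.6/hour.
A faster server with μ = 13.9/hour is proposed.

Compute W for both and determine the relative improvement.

System 1: ρ₁ = 6.6/10.5 = 0.6286, W₁ = 1/(10.5-6.6) = 0.256410
System 2: ρ₂ = 6.6/13.9 = 0.4748, W₂ = 1/(13.9-6.6) = 0.136986
Improvement: (W₁-W₂)/W₁ = (0.256410-0.136986)/0.256410 = 46.58%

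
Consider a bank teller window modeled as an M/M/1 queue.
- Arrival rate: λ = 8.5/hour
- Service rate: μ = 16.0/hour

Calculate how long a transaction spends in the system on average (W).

First, compute utilization: ρ = λ/μ = 8.5/16.0 = 0.5312
For M/M/1: W = 1/(μ-λ)
W = 1/(16.0-8.5) = 1/7.50
W = 0.1333 hours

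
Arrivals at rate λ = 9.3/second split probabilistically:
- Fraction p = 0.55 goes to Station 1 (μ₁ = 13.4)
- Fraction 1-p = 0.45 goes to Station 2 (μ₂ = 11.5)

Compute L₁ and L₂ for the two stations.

Effective rates: λ₁ = 9.3×0.55 = 5.115, λ₂ = 9.3×0.45 = 4.185
Station 1: ρ₁ = 5.115/13.4 = 0.38172, L₁ = ρ₁/(1-ρ₁) = 0.38172/(1-0.38172) = 0.6174
Station 2: ρ₂ = 4.185/11.5 = 0.3639, L₂ = ρ₂/(1-ρ₂) = 0.3639/(1-0.3639) = 0.5721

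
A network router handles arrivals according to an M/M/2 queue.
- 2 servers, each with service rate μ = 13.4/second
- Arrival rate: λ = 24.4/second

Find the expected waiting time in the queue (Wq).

Traffic intensity: ρ = λ/(cμ) = 24.4/(2×13.4) = 0.9104
Since ρ = 0.9104 < 1, system is stable.
Offered load a = λ/μ = cρ = 24.4/13.4 = 1.8209
P₀ = [ Σₙ₌₀^1 aⁿ/n! + a^2/(2!(1-ρ)) ]⁻¹
Σ = a^0/0! + a^1/1! = 1.0000 + 1.8209 = 2.8209
a^2/(2!(1-ρ)) = 3.31566/(2 × 0.0895522) = 18.5124
P₀ = 1/(2.8209 + 18.5124) = 0.04688
Lq = P₀·a^2·ρ / (2!(1-ρ)²) = 0.0468750 × 3.31566 × 0.910448 / (2 × 0.00801960) = 8.8223
Wq = Lq/λ = 8.8223/24.4 = 0.3616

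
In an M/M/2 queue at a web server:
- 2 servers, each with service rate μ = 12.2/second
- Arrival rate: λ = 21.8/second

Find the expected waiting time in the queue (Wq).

Traffic intensity: ρ = λ/(cμ) = 21.8/(2×12.2) = 0.8934
Since ρ = 0.8934 < 1, system is stable.
Offered load a = λ/μ = cρ = 21.8/12.2 = 1.7869
P₀ = [ Σₙ₌₀^1 aⁿ/n! + a^2/(2!(1-ρ)) ]⁻¹
Σ = a^0/0! + a^1/1! = 1.0000 + 1.7869 = 2.7869
a^2/(2!(1-ρ)) = 3.192959/(2 × 0.1065574) = 14.9823
P₀ = 1/(2.7869 + 14.9823) = 0.05628
Lq = P₀·a^2·ρ / (2!(1-ρ)²) = 0.0562771 × 3.19296 × 0.893443 / (2 × 0.0113545) = 7.0696
Wq = Lq/λ = 7.0696/21.8 = 0.3243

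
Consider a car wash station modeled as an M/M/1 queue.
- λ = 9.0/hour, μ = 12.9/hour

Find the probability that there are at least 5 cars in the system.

ρ = λ/μ = 9.0/12.9 = 0.6977
P(N ≥ n) = ρⁿ
P(N ≥ 5) = 0.6977^5
P(N ≥ 5) = 0.1653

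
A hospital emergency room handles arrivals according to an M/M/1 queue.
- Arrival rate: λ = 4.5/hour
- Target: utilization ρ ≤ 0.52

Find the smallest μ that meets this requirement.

ρ = λ/μ, so μ = λ/ρ
μ ≥ 4.5/0.52 = 8.6538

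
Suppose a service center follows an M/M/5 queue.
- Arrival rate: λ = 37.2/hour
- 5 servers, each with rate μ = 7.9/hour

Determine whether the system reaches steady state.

Stability requires ρ = λ/(cμ) < 1
ρ = 37.2/(5 × 7.9) = 37.2/39.50 = 0.9418
Since 0.9418 < 1, the system is STABLE.
The servers are busy 94.18% of the time.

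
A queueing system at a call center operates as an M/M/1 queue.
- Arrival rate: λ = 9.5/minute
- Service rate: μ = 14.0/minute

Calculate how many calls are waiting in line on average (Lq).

ρ = λ/μ = 9.5/14.0 = 0.6786
For M/M/1: Lq = λ²/(μ(μ-λ))
Lq = 90.25/(14.0 × 4.50)
Lq = 1.4325 calls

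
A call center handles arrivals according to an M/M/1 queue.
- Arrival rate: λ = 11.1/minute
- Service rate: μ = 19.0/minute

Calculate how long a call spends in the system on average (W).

First, compute utilization: ρ = λ/μ = 11.1/19.0 = 0.5842
For M/M/1: W = 1/(μ-λ)
W = 1/(19.0-11.1) = 1/7.90
W = 0.1266 minutes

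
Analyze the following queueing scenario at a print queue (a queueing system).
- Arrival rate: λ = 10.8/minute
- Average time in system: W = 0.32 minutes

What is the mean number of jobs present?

Little's Law: L = λW
L = 10.8 × 0.32 = 3.4560 jobs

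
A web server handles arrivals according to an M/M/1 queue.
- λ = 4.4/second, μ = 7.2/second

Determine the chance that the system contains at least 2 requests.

ρ = λ/μ = 4.4/7.2 = 0.61111
P(N ≥ n) = ρⁿ
P(N ≥ 2) = 0.61111^2
P(N ≥ 2) = 0.3735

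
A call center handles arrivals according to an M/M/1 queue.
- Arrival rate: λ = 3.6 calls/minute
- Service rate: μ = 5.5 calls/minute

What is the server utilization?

Server utilization: ρ = λ/μ
ρ = 3.6/5.5 = 0.6545
The server is busy 65.45% of the time.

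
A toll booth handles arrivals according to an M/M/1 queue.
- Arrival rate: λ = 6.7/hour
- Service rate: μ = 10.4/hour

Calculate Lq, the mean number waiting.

ρ = λ/μ = 6.7/10.4 = 0.6442
For M/M/1: Lq = λ²/(μ(μ-λ))
Lq = 44.89/(10.4 × 3.70)
Lq = 1.1666 vehicles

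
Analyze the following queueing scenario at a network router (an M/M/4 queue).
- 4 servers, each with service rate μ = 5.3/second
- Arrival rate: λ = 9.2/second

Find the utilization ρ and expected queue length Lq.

Traffic intensity: ρ = λ/(cμ) = 9.2/(4×5.3) = 0.4340
Since ρ = 0.4340 < 1, system is stable.
Offered load a = λ/μ = cρ = 9.2/5.3 = 1.7358
P₀ = [ Σₙ₌₀^3 aⁿ/n! + a^4/(4!(1-ρ)) ]⁻¹
Σ = a^0/0! + a^1/1! + a^2/2! + a^3/3! = 1.00000 + 1.73585 + 1.50659 + 0.871735 = 5.1142
a^4/(4!(1-ρ)) = 9.0792/(24 × 0.56604) = 0.6683
P₀ = 1/(5.1142 + 0.6683) = 0.1729
Lq = P₀·a^4·ρ / (4!(1-ρ)²) = 0.17294 × 9.0792 × 0.43396 / (24 × 0.32040) = 0.08861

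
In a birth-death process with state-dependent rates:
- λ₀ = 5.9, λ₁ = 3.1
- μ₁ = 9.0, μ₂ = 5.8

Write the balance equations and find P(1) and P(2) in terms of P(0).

Balance equations:
State 0: λ₀P₀ = μ₁P₁ → P₁ = (λ₀/μ₁)P₀ = (5.9/9.0)P₀ = 0.6556P₀
State 1: P₂ = (λ₀λ₁)/(μ₁μ₂)P₀ = (5.9×3.1)/(9.0×5.8)P₀ = 0.3504P₀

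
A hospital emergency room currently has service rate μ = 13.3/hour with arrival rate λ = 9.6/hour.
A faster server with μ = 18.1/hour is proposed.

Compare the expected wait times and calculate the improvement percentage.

System 1: ρ₁ = 9.6/13.3 = 0.7218, W₁ = 1/(13.3-9.6) = 0.27027
System 2: ρ₂ = 9.6/18.1 = 0.5304, W₂ = 1/(18.1-9.6) = 0.11765
Improvement: (W₁-W₂)/W₁ = (0.27027-0.11765)/0.27027 = 56.47%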